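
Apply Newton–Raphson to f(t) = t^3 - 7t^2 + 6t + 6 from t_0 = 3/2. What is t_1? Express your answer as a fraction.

20/11

f'(t) = 3t^2 - 14t + 6.
f(3/2) = 21/8, f'(3/2) = -33/4, so t_1 = (3/2) - (21/8)/(-33/4) = 20/11.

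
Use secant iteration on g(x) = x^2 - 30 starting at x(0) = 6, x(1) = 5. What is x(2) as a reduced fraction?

60/11

g(6) = 6, g(5) = -5. x(2) = 5 - (-5)·(5 - 6)/((-5) - 6) = 60/11.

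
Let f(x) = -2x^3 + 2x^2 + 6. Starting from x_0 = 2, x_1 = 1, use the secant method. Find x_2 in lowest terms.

f(2) = -2, f(1) = 6. x_2 = 1 - 6·(1 - 2)/(6 - (-2)) = 7/4.

7/4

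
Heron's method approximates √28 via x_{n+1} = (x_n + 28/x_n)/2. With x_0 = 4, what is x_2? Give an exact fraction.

x_1 = (4 + 28/4)/2 = 11/2.
x_2 = (11/2 + 28/(11/2))/2 = 233/44.

233/44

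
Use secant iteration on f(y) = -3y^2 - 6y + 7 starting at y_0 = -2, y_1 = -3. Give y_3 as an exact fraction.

f(-2) = 7, f(-3) = -2. y_2 = (-3) - (-2)·((-3) - (-2))/((-2) - 7) = -25/9.
f(-3) = -2, f(-25/9) = 14/27. y_3 = (-25/9) - (14/27)·((-25/9) - (-3))/((14/27) - (-2)) = -48/17.

-48/17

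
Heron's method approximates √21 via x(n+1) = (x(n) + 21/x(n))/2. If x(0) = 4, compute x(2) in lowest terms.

x(1) = (4 + 21/4)/2 = 37/8.
x(2) = (37/8 + 21/(37/8))/2 = 2713/592.

2713/592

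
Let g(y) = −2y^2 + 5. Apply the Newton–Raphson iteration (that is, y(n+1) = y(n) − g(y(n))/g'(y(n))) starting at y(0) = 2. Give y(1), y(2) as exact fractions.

g'(y) = −4y.
g(2) = −3, g'(2) = −8, so y(1) = 2 − (−3)/(−8) = 13/8.
g(13/8) = −9/32, g'(13/8) = −13/2, so y(2) = (13/8) − (−9/32)/(−13/2) = 329/208.

y(1) = 13/8, y(2) = 329/208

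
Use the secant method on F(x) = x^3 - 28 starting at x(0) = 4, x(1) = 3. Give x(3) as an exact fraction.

F(4) = 36, F(3) = -1. x(2) = 3 - (-1)·(3 - 4)/((-1) - 36) = 112/37.
F(3) = -1, F(112/37) = -13356/50653. x(3) = (112/37) - (-13356/50653)·((112/37) - 3)/((-13356/50653) - (-1)) = 113260/37297.

113260/37297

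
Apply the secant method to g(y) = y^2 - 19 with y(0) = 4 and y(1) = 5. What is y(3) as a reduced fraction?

61/14

g(4) = -3, g(5) = 6. y(2) = 5 - 6·(5 - 4)/(6 - (-3)) = 13/3.
g(5) = 6, g(13/3) = -2/9. y(3) = (13/3) - (-2/9)·((13/3) - 5)/((-2/9) - 6) = 61/14.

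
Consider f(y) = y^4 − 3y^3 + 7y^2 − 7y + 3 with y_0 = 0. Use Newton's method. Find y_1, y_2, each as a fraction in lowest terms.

y_1 = 3/7, y_2 = 5007/5614

f'(y) = 4y^3 − 9y^2 + 14y − 7.
f(0) = 3, f'(0) = −7, so y_1 = 0 − 3/(−7) = 3/7.
f(3/7) = 2601/2401, f'(3/7) = −802/343, so y_2 = (3/7) − (2601/2401)/(−802/343) = 5007/5614.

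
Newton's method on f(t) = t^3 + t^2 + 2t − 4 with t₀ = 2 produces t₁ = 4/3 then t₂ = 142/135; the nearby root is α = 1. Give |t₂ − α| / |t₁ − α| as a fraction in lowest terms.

t₁ − α = 4/3 − 1 = 1/3, so |t₁ − α| = 1/3.
t₂ − α = 142/135 − 1 = 7/135, so |t₂ − α| = 7/135.
Ratio = (7/135) / (1/3) = 7/45.

7/45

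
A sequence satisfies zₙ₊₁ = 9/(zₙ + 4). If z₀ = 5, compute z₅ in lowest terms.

z₁ = 9/(5 + 4) = 1.
z₂ = 9/(1 + 4) = 9/5.
z₃ = 9/(9/5 + 4) = 45/29.
z₄ = 9/(45/29 + 4) = 261/161.
z₅ = 9/(261/161 + 4) = 1449/905.

1449/905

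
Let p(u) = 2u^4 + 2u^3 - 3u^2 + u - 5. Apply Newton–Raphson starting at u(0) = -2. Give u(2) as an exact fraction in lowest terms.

-160028/76245

p'(u) = 8u^3 + 6u^2 - 6u + 1.
p(-2) = -3, p'(-2) = -27, so u(1) = (-2) - (-3)/(-27) = -19/9.
p(-19/9) = 2801/6561, p'(-19/9) = -25415/729, so u(2) = (-19/9) - (2801/6561)/(-25415/729) = -160028/76245.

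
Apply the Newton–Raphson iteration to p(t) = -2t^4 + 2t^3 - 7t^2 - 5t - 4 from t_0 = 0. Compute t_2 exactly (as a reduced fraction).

-164/465

p'(t) = -8t^3 + 6t^2 - 14t - 5.
p(0) = -4, p'(0) = -5, so t_1 = 0 - (-4)/(-5) = -4/5.
p(-4/5) = -3952/625, p'(-4/5) = 1767/125, so t_2 = (-4/5) - (-3952/625)/(1767/125) = -164/465.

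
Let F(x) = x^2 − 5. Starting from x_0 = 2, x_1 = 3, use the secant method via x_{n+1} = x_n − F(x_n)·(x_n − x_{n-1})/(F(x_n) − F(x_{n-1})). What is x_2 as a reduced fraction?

F(2) = −1, F(3) = 4. x_2 = 3 − 4·(3 − 2)/(4 − (−1)) = 11/5.

11/5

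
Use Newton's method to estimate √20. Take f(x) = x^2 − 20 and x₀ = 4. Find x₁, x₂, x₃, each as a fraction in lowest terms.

x₁ = 9/2, x₂ = 161/36, x₃ = 51841/11592

f'(x) = 2x.
f(4) = −4, f'(4) = 8, so x₁ = 4 − (−4)/8 = 9/2.
f(9/2) = 1/4, f'(9/2) = 9, so x₂ = (9/2) − (1/4)/9 = 161/36.
f(161/36) = 1/1296, f'(161/36) = 161/18, so x₃ = (161/36) − (1/1296)/(161/18) = 51841/11592.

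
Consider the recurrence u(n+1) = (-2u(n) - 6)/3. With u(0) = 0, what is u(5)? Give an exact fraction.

u(1) = (-2·0 - 6)/3 = -2.
u(2) = (-2·(-2) - 6)/3 = -2/3.
u(3) = (-2·(-2/3) - 6)/3 = -14/9.
u(4) = (-2·(-14/9) - 6)/3 = -26/27.
u(5) = (-2·(-26/27) - 6)/3 = -110/81.

-110/81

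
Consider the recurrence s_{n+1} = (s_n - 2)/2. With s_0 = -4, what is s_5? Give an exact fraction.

s_1 = ((-4) - 2)/2 = -3.
s_2 = ((-3) - 2)/2 = -5/2.
s_3 = ((-5/2) - 2)/2 = -9/4.
s_4 = ((-9/4) - 2)/2 = -17/8.
s_5 = ((-17/8) - 2)/2 = -33/16.

-33/16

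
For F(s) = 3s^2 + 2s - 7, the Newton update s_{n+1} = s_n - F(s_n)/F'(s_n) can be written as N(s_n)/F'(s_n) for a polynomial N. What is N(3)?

34

F'(s) = 6s + 2.
N(s) = s·F'(s) - F(s) = s·(6s + 2) - (3s^2 + 2s - 7) = 3s^2 + 7.
N(3) = 34.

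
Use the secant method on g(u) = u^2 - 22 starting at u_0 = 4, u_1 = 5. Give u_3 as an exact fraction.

g(4) = -6, g(5) = 3. u_2 = 5 - 3·(5 - 4)/(3 - (-6)) = 14/3.
g(5) = 3, g(14/3) = -2/9. u_3 = (14/3) - (-2/9)·((14/3) - 5)/((-2/9) - 3) = 136/29.

136/29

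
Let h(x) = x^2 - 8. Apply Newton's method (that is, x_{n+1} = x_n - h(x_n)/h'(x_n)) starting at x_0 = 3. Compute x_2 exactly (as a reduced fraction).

577/204

h'(x) = 2x.
h(3) = 1, h'(3) = 6, so x_1 = 3 - 1/6 = 17/6.
h(17/6) = 1/36, h'(17/6) = 17/3, so x_2 = (17/6) - (1/36)/(17/3) = 577/204.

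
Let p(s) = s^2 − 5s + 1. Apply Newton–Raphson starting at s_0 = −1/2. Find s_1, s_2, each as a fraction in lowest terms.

p'(s) = 2s − 5.
p(−1/2) = 15/4, p'(−1/2) = −6, so s_1 = (−1/2) − (15/4)/(−6) = 1/8.
p(1/8) = 25/64, p'(1/8) = −19/4, so s_2 = (1/8) − (25/64)/(−19/4) = 63/304.

s_1 = 1/8, s_2 = 63/304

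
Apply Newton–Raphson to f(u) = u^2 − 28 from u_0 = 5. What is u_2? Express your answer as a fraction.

f'(u) = 2u.
f(5) = −3, f'(5) = 10, so u_1 = 5 − (−3)/10 = 53/10.
f(53/10) = 9/100, f'(53/10) = 53/5, so u_2 = (53/10) − (9/100)/(53/5) = 5609/1060.

5609/1060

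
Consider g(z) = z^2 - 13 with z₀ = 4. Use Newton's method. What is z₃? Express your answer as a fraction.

g'(z) = 2z.
g(4) = 3, g'(4) = 8, so z₁ = 4 - 3/8 = 29/8.
g(29/8) = 9/64, g'(29/8) = 29/4, so z₂ = (29/8) - (9/64)/(29/4) = 1673/464.
g(1673/464) = 81/215296, g'(1673/464) = 1673/232, so z₃ = (1673/464) - (81/215296)/(1673/232) = 5597777/1552544.

5597777/1552544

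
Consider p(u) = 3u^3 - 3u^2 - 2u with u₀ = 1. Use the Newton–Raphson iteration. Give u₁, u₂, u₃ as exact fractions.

p'(u) = 9u^2 - 6u - 2.
p(1) = -2, p'(1) = 1, so u₁ = 1 - (-2)/1 = 3.
p(3) = 48, p'(3) = 61, so u₂ = 3 - 48/61 = 135/61.
p(135/61) = 3041280/226981, p'(135/61) = 107173/3721, so u₃ = (135/61) - (3041280/226981)/(107173/3721) = 1038825/594323.

u₁ = 3, u₂ = 135/61, u₃ = 1038825/594323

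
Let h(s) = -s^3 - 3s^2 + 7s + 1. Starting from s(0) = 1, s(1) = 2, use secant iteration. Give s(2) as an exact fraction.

13/9

h(1) = 4, h(2) = -5. s(2) = 2 - (-5)·(2 - 1)/((-5) - 4) = 13/9.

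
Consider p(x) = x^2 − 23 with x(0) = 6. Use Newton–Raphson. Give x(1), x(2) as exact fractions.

x(1) = 59/12, x(2) = 6793/1416

p'(x) = 2x.
p(6) = 13, p'(6) = 12, so x(1) = 6 − 13/12 = 59/12.
p(59/12) = 169/144, p'(59/12) = 59/6, so x(2) = (59/12) − (169/144)/(59/6) = 6793/1416.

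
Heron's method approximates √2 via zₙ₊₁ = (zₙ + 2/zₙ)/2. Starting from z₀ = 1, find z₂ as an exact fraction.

17/12

z₁ = (1 + 2/1)/2 = 3/2.
z₂ = (3/2 + 2/(3/2))/2 = 17/12.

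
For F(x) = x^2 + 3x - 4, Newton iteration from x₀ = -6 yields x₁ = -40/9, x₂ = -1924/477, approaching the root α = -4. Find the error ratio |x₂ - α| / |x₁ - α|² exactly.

x₁ - α = -40/9 - (-4) = -40/9 + 4 = -4/9, so |x₁ - α| = 4/9.
x₂ - α = -1924/477 - (-4) = -1924/477 + 4 = -16/477, so |x₂ - α| = 16/477.
|x₁ - α|² = 16/81.
Ratio = (16/477) / (16/81) = 9/53.

9/53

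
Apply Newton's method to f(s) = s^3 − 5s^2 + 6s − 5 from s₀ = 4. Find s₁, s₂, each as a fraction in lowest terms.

s₁ = 53/14, s₂ = 57422/15281

f'(s) = 3s^2 − 10s + 6.
f(4) = 3, f'(4) = 14, so s₁ = 4 − 3/14 = 53/14.
f(53/14) = 855/2744, f'(53/14) = 2183/196, so s₂ = (53/14) − (855/2744)/(2183/196) = 57422/15281.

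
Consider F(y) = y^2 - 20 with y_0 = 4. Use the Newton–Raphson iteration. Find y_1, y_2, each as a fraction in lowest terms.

y_1 = 9/2, y_2 = 161/36

F'(y) = 2y.
F(4) = -4, F'(4) = 8, so y_1 = 4 - (-4)/8 = 9/2.
F(9/2) = 1/4, F'(9/2) = 9, so y_2 = (9/2) - (1/4)/9 = 161/36.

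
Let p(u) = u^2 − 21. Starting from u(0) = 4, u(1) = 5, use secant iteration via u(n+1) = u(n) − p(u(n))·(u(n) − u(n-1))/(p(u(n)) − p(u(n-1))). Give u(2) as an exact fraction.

41/9

p(4) = −5, p(5) = 4. u(2) = 5 − 4·(5 − 4)/(4 − (−5)) = 41/9.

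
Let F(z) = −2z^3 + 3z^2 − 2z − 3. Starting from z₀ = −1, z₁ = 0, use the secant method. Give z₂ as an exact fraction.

F(−1) = 4, F(0) = −3. z₂ = 0 − (−3)·(0 − (−1))/((−3) − 4) = −3/7.

−3/7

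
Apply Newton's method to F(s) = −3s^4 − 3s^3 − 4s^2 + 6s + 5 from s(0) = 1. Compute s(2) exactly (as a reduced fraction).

7511717/7214778

F'(s) = −12s^3 − 9s^2 − 8s + 6.
F(1) = 1, F'(1) = −23, so s(1) = 1 − 1/(−23) = 24/23.
F(24/23) = −16747/279841, F'(24/23) = −313686/12167, so s(2) = (24/23) − (−16747/279841)/(−313686/12167) = 7511717/7214778.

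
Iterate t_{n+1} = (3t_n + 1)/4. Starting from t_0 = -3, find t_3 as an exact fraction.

t_1 = (3·(-3) + 1)/4 = -2.
t_2 = (3·(-2) + 1)/4 = -5/4.
t_3 = (3·(-5/4) + 1)/4 = -11/16.

-11/16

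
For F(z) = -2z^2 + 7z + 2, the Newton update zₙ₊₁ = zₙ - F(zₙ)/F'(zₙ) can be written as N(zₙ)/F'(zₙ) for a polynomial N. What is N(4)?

-34

F'(z) = -4z + 7.
N(z) = z·F'(z) - F(z) = z·(-4z + 7) - (-2z^2 + 7z + 2) = -2z^2 - 2.
N(4) = -34.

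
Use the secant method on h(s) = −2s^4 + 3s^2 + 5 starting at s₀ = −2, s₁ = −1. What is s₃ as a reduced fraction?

−1933/904

h(−2) = −15, h(−1) = 6. s₂ = (−1) − 6·((−1) − (−2))/(6 − (−15)) = −9/7.
h(−1) = 6, h(−9/7) = 10790/2401. s₃ = (−9/7) − (10790/2401)·((−9/7) − (−1))/((10790/2401) − 6) = −1933/904.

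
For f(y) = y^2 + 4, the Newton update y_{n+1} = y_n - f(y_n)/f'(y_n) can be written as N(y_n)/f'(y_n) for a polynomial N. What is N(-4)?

12

f'(y) = 2y.
N(y) = y·f'(y) - f(y) = y·(2y) - (y^2 + 4) = y^2 - 4.
N(-4) = 12.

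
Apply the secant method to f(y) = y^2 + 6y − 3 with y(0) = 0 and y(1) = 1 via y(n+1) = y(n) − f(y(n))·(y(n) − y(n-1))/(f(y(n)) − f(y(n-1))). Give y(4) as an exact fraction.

f(0) = −3, f(1) = 4. y(2) = 1 − 4·(1 − 0)/(4 − (−3)) = 3/7.
f(1) = 4, f(3/7) = −12/49. y(3) = (3/7) − (−12/49)·((3/7) − 1)/((−12/49) − 4) = 6/13.
f(3/7) = −12/49, f(6/13) = −3/169. y(4) = (6/13) − (−3/169)·((6/13) − (3/7))/((−3/169) − (−12/49)) = 97/209.

97/209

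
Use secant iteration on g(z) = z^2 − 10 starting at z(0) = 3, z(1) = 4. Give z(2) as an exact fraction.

22/7

g(3) = −1, g(4) = 6. z(2) = 4 − 6·(4 − 3)/(6 − (−1)) = 22/7.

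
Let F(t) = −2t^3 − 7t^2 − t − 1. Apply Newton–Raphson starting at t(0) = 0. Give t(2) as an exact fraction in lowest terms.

F'(t) = −6t^2 − 14t − 1.
F(0) = −1, F'(0) = −1, so t(1) = 0 − (−1)/(−1) = −1.
F(−1) = −5, F'(−1) = 7, so t(2) = (−1) − (−5)/7 = −2/7.

−2/7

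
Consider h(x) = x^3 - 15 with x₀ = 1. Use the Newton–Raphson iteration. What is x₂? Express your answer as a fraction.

10231/2601

h'(x) = 3x^2.
h(1) = -14, h'(1) = 3, so x₁ = 1 - (-14)/3 = 17/3.
h(17/3) = 4508/27, h'(17/3) = 289/3, so x₂ = (17/3) - (4508/27)/(289/3) = 10231/2601.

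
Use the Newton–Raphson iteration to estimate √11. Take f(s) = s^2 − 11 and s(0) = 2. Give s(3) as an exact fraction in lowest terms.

319201/96240

f'(s) = 2s.
f(2) = −7, f'(2) = 4, so s(1) = 2 − (−7)/4 = 15/4.
f(15/4) = 49/16, f'(15/4) = 15/2, so s(2) = (15/4) − (49/16)/(15/2) = 401/120.
f(401/120) = 2401/14400, f'(401/120) = 401/60, so s(3) = (401/120) − (2401/14400)/(401/60) = 319201/96240.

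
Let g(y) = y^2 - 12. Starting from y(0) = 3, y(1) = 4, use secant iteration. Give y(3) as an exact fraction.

45/13

g(3) = -3, g(4) = 4. y(2) = 4 - 4·(4 - 3)/(4 - (-3)) = 24/7.
g(4) = 4, g(24/7) = -12/49. y(3) = (24/7) - (-12/49)·((24/7) - 4)/((-12/49) - 4) = 45/13.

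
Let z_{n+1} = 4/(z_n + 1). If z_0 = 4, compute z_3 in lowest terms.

36/29

z_1 = 4/(4 + 1) = 4/5.
z_2 = 4/(4/5 + 1) = 20/9.
z_3 = 4/(20/9 + 1) = 36/29.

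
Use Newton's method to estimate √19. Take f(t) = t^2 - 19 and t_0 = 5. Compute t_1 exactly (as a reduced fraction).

f'(t) = 2t.
f(5) = 6, f'(5) = 10, so t_1 = 5 - 6/10 = 22/5.

22/5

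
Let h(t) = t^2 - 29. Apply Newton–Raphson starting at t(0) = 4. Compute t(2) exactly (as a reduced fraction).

h'(t) = 2t.
h(4) = -13, h'(4) = 8, so t(1) = 4 - (-13)/8 = 45/8.
h(45/8) = 169/64, h'(45/8) = 45/4, so t(2) = (45/8) - (169/64)/(45/4) = 3881/720.

3881/720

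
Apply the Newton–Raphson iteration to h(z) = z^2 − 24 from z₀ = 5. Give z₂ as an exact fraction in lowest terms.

4801/980

h'(z) = 2z.
h(5) = 1, h'(5) = 10, so z₁ = 5 − 1/10 = 49/10.
h(49/10) = 1/100, h'(49/10) = 49/5, so z₂ = (49/10) − (1/100)/(49/5) = 4801/980.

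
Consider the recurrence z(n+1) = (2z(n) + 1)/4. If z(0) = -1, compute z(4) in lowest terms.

13/32

z(1) = (2·(-1) + 1)/4 = -1/4.
z(2) = (2·(-1/4) + 1)/4 = 1/8.
z(3) = (2·(1/8) + 1)/4 = 5/16.
z(4) = (2·(5/16) + 1)/4 = 13/32.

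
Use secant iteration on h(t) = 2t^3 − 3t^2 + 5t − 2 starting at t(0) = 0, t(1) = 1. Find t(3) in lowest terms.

h(0) = −2, h(1) = 2. t(2) = 1 − 2·(1 − 0)/(2 − (−2)) = 1/2.
h(1) = 2, h(1/2) = 0. t(3) = (1/2) − 0·((1/2) − 1)/(0 − 2) = 1/2.

1/2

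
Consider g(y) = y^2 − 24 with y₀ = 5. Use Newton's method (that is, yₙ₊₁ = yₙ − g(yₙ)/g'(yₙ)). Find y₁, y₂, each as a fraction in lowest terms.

y₁ = 49/10, y₂ = 4801/980

g'(y) = 2y.
g(5) = 1, g'(5) = 10, so y₁ = 5 − 1/10 = 49/10.
g(49/10) = 1/100, g'(49/10) = 49/5, so y₂ = (49/10) − (1/100)/(49/5) = 4801/980.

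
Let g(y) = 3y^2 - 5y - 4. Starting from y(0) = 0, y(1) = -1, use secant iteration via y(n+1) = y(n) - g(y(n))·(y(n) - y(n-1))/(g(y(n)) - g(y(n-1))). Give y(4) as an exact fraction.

g(0) = -4, g(-1) = 4. y(2) = (-1) - 4·((-1) - 0)/(4 - (-4)) = -1/2.
g(-1) = 4, g(-1/2) = -3/4. y(3) = (-1/2) - (-3/4)·((-1/2) - (-1))/((-3/4) - 4) = -11/19.
g(-1/2) = -3/4, g(-11/19) = -36/361. y(4) = (-11/19) - (-36/361)·((-11/19) - (-1/2))/((-36/361) - (-3/4)) = -185/313.

-185/313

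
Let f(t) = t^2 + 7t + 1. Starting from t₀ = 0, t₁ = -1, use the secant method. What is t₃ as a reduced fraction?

f(0) = 1, f(-1) = -5. t₂ = (-1) - (-5)·((-1) - 0)/((-5) - 1) = -1/6.
f(-1) = -5, f(-1/6) = -5/36. t₃ = (-1/6) - (-5/36)·((-1/6) - (-1))/((-5/36) - (-5)) = -1/7.

-1/7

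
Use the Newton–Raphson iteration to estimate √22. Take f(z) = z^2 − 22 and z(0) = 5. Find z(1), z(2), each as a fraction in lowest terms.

z(1) = 47/10, z(2) = 4409/940

f'(z) = 2z.
f(5) = 3, f'(5) = 10, so z(1) = 5 − 3/10 = 47/10.
f(47/10) = 9/100, f'(47/10) = 47/5, so z(2) = (47/10) − (9/100)/(47/5) = 4409/940.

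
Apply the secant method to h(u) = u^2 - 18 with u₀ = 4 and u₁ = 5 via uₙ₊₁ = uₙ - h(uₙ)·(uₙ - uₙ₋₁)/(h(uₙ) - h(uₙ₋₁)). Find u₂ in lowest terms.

38/9

h(4) = -2, h(5) = 7. u₂ = 5 - 7·(5 - 4)/(7 - (-2)) = 38/9.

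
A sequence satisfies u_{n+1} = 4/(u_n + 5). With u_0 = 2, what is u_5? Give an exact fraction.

u_1 = 4/(2 + 5) = 4/7.
u_2 = 4/(4/7 + 5) = 28/39.
u_3 = 4/(28/39 + 5) = 156/223.
u_4 = 4/(156/223 + 5) = 892/1271.
u_5 = 4/(892/1271 + 5) = 5084/7247.

5084/7247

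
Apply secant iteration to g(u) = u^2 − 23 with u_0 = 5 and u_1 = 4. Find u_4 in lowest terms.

g(5) = 2, g(4) = −7. u_2 = 4 − (−7)·(4 − 5)/((−7) − 2) = 43/9.
g(4) = −7, g(43/9) = −14/81. u_3 = (43/9) − (−14/81)·((43/9) − 4)/((−14/81) − (−7)) = 379/79.
g(43/9) = −14/81, g(379/79) = 98/6241. u_4 = (379/79) − (98/6241)·((379/79) − (43/9))/((98/6241) − (−14/81)) = 16325/3404.

16325/3404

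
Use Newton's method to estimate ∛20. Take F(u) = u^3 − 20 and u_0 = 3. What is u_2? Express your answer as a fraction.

F'(u) = 3u^2.
F(3) = 7, F'(3) = 27, so u_1 = 3 − 7/27 = 74/27.
F(74/27) = 11564/19683, F'(74/27) = 5476/243, so u_2 = (74/27) − (11564/19683)/(5476/243) = 301027/110889.

301027/110889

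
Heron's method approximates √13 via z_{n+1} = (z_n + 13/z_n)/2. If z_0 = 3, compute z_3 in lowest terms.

14159/3927

z_1 = (3 + 13/3)/2 = 11/3.
z_2 = (11/3 + 13/(11/3))/2 = 119/33.
z_3 = (119/33 + 13/(119/33))/2 = 14159/3927.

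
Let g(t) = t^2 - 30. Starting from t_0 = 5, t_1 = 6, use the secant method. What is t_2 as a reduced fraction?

g(5) = -5, g(6) = 6. t_2 = 6 - 6·(6 - 5)/(6 - (-5)) = 60/11.

60/11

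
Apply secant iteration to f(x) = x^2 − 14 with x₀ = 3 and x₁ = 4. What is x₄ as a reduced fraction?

f(3) = −5, f(4) = 2. x₂ = 4 − 2·(4 − 3)/(2 − (−5)) = 26/7.
f(4) = 2, f(26/7) = −10/49. x₃ = (26/7) − (−10/49)·((26/7) − 4)/((−10/49) − 2) = 101/27.
f(26/7) = −10/49, f(101/27) = −5/729. x₄ = (101/27) − (−5/729)·((101/27) − (26/7))/((−5/729) − (−10/49)) = 5272/1409.

5272/1409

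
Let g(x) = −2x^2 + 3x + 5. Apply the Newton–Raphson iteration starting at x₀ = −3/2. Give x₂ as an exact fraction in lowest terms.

−1171/1170

g'(x) = −4x + 3.
g(−3/2) = −4, g'(−3/2) = 9, so x₁ = (−3/2) − (−4)/9 = −19/18.
g(−19/18) = −32/81, g'(−19/18) = 65/9, so x₂ = (−19/18) − (−32/81)/(65/9) = −1171/1170.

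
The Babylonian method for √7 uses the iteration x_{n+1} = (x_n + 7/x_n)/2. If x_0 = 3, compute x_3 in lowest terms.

x_1 = (3 + 7/3)/2 = 8/3.
x_2 = (8/3 + 7/(8/3))/2 = 127/48.
x_3 = (127/48 + 7/(127/48))/2 = 32257/12192.

32257/12192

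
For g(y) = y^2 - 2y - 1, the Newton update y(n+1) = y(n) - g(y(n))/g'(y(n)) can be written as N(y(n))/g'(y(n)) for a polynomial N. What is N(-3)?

g'(y) = 2y - 2.
N(y) = y·g'(y) - g(y) = y·(2y - 2) - (y^2 - 2y - 1) = y^2 + 1.
N(-3) = 10.

10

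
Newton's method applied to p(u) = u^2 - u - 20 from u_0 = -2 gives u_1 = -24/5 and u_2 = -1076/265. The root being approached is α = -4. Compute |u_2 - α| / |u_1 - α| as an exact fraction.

u_1 - α = -24/5 - (-4) = -24/5 + 4 = -4/5, so |u_1 - α| = 4/5.
u_2 - α = -1076/265 - (-4) = -1076/265 + 4 = -16/265, so |u_2 - α| = 16/265.
Ratio = (16/265) / (4/5) = 4/53.

4/53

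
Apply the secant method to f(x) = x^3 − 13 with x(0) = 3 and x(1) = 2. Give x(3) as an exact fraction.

11659/4927

f(3) = 14, f(2) = −5. x(2) = 2 − (−5)·(2 − 3)/((−5) − 14) = 43/19.
f(2) = −5, f(43/19) = −9660/6859. x(3) = (43/19) − (−9660/6859)·((43/19) − 2)/((−9660/6859) − (−5)) = 11659/4927.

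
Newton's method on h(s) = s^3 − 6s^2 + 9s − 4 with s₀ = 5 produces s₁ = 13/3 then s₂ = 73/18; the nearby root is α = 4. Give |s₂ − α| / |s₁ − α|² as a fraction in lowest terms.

s₁ − α = 13/3 − 4 = 1/3, so |s₁ − α| = 1/3.
s₂ − α = 73/18 − 4 = 1/18, so |s₂ − α| = 1/18.
|s₁ − α|² = 1/9.
Ratio = (1/18) / (1/9) = 1/2.

1/2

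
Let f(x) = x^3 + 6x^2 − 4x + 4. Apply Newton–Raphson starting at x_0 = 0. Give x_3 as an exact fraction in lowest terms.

−45/11

f'(x) = 3x^2 + 12x − 4.
f(0) = 4, f'(0) = −4, so x_1 = 0 − 4/(−4) = 1.
f(1) = 7, f'(1) = 11, so x_2 = 1 − 7/11 = 4/11.
f(4/11) = 4508/1331, f'(4/11) = 92/121, so x_3 = (4/11) − (4508/1331)/(92/121) = −45/11.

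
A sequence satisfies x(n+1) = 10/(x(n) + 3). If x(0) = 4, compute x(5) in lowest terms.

7990/4027

x(1) = 10/(4 + 3) = 10/7.
x(2) = 10/(10/7 + 3) = 70/31.
x(3) = 10/(70/31 + 3) = 310/163.
x(4) = 10/(310/163 + 3) = 1630/799.
x(5) = 10/(1630/799 + 3) = 7990/4027.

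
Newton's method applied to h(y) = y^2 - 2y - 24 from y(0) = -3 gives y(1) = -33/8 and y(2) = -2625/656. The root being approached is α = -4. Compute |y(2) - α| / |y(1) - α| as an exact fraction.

y(1) - α = -33/8 - (-4) = -33/8 + 4 = -1/8, so |y(1) - α| = 1/8.
y(2) - α = -2625/656 - (-4) = -2625/656 + 4 = -1/656, so |y(2) - α| = 1/656.
Ratio = (1/656) / (1/8) = 1/82.

1/82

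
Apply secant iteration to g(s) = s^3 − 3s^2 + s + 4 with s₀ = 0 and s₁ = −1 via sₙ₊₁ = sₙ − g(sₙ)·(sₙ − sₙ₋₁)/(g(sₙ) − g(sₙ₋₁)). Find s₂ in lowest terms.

g(0) = 4, g(−1) = −1. s₂ = (−1) − (−1)·((−1) − 0)/((−1) − 4) = −4/5.

−4/5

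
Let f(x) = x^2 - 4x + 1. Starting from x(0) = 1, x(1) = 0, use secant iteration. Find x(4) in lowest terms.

f(1) = -2, f(0) = 1. x(2) = 0 - 1·(0 - 1)/(1 - (-2)) = 1/3.
f(0) = 1, f(1/3) = -2/9. x(3) = (1/3) - (-2/9)·((1/3) - 0)/((-2/9) - 1) = 3/11.
f(1/3) = -2/9, f(3/11) = -2/121. x(4) = (3/11) - (-2/121)·((3/11) - (1/3))/((-2/121) - (-2/9)) = 15/56.

15/56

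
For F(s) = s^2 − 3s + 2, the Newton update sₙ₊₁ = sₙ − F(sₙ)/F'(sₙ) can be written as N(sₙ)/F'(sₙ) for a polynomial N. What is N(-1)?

−1

F'(s) = 2s − 3.
N(s) = s·F'(s) − F(s) = s·(2s − 3) − (s^2 − 3s + 2) = s^2 − 2.
N(-1) = −1.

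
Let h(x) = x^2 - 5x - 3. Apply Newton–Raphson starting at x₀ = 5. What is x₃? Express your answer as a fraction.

809956/146165

h'(x) = 2x - 5.
h(5) = -3, h'(5) = 5, so x₁ = 5 - (-3)/5 = 28/5.
h(28/5) = 9/25, h'(28/5) = 31/5, so x₂ = (28/5) - (9/25)/(31/5) = 859/155.
h(859/155) = 81/24025, h'(859/155) = 943/155, so x₃ = (859/155) - (81/24025)/(943/155) = 809956/146165.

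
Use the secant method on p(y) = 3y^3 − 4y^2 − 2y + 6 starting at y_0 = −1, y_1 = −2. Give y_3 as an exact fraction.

−3175/3029

p(−1) = 1, p(−2) = −30. y_2 = (−2) − (−30)·((−2) − (−1))/((−30) − 1) = −32/31.
p(−2) = −30, p(−32/31) = 14970/29791. y_3 = (−32/31) − (14970/29791)·((−32/31) − (−2))/((14970/29791) − (−30)) = −3175/3029.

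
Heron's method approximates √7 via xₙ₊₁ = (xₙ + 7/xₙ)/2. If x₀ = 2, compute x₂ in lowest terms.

x₁ = (2 + 7/2)/2 = 11/4.
x₂ = (11/4 + 7/(11/4))/2 = 233/88.

233/88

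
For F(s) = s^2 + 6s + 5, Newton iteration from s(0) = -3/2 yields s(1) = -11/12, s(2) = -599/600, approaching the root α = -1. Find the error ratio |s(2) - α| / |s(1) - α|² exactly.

6/25

s(1) - α = -11/12 - (-1) = -11/12 + 1 = 1/12, so |s(1) - α| = 1/12.
s(2) - α = -599/600 - (-1) = -599/600 + 1 = 1/600, so |s(2) - α| = 1/600.
|s(1) - α|² = 1/144.
Ratio = (1/600) / (1/144) = 6/25.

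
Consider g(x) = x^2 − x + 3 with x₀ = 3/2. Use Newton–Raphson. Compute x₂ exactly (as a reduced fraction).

183/112

g'(x) = 2x − 1.
g(3/2) = 15/4, g'(3/2) = 2, so x₁ = (3/2) − (15/4)/2 = −3/8.
g(−3/8) = 225/64, g'(−3/8) = −7/4, so x₂ = (−3/8) − (225/64)/(−7/4) = 183/112.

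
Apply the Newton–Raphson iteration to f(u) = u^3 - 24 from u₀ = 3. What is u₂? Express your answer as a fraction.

f'(u) = 3u^2.
f(3) = 3, f'(3) = 27, so u₁ = 3 - 3/27 = 26/9.
f(26/9) = 80/729, f'(26/9) = 676/27, so u₂ = (26/9) - (80/729)/(676/27) = 13162/4563.

13162/4563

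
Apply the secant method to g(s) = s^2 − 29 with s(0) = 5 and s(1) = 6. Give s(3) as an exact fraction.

g(5) = −4, g(6) = 7. s(2) = 6 − 7·(6 − 5)/(7 − (−4)) = 59/11.
g(6) = 7, g(59/11) = −28/121. s(3) = (59/11) − (−28/121)·((59/11) − 6)/((−28/121) − 7) = 673/125.

673/125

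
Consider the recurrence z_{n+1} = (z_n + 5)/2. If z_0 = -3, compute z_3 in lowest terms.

z_1 = ((-3) + 5)/2 = 1.
z_2 = (1 + 5)/2 = 3.
z_3 = (3 + 5)/2 = 4.

4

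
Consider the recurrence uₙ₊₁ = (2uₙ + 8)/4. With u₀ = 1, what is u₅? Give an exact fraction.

u₁ = (2·1 + 8)/4 = 5/2.
u₂ = (2·(5/2) + 8)/4 = 13/4.
u₃ = (2·(13/4) + 8)/4 = 29/8.
u₄ = (2·(29/8) + 8)/4 = 61/16.
u₅ = (2·(61/16) + 8)/4 = 125/32.

125/32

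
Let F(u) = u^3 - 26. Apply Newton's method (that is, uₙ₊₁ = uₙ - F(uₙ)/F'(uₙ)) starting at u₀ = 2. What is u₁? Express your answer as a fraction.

7/2

F'(u) = 3u^2.
F(2) = -18, F'(2) = 12, so u₁ = 2 - (-18)/12 = 7/2.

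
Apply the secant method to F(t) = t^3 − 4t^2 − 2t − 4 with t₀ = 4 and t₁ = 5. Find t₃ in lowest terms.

6196/1345

F(4) = −12, F(5) = 11. t₂ = 5 − 11·(5 − 4)/(11 − (−12)) = 104/23.
F(5) = 11, F(104/23) = −28908/12167. t₃ = (104/23) − (−28908/12167)·((104/23) − 5)/((−28908/12167) − 11) = 6196/1345.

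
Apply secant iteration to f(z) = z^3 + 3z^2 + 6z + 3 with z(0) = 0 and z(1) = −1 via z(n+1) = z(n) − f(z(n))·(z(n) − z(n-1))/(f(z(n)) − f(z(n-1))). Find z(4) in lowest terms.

−28219/41627

f(0) = 3, f(−1) = −1. z(2) = (−1) − (−1)·((−1) − 0)/((−1) − 3) = −3/4.
f(−1) = −1, f(−3/4) = −15/64. z(3) = (−3/4) − (−15/64)·((−3/4) − (−1))/((−15/64) − (−1)) = −33/49.
f(−3/4) = −15/64, f(−33/49) = 1695/117649. z(4) = (−33/49) − (1695/117649)·((−33/49) − (−3/4))/((1695/117649) − (−15/64)) = −28219/41627.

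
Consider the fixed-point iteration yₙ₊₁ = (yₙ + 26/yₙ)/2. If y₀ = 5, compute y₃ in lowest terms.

y₁ = (5 + 26/5)/2 = 51/10.
y₂ = (51/10 + 26/(51/10))/2 = 5201/1020.
y₃ = (5201/1020 + 26/(5201/1020))/2 = 54100801/10610040.

54100801/10610040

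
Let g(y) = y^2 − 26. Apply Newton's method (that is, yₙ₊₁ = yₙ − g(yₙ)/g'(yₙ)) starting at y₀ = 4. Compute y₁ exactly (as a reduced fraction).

g'(y) = 2y.
g(4) = −10, g'(4) = 8, so y₁ = 4 − (−10)/8 = 21/4.

21/4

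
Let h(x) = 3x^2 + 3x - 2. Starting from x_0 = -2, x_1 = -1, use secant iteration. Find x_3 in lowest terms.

-3/2

h(-2) = 4, h(-1) = -2. x_2 = (-1) - (-2)·((-1) - (-2))/((-2) - 4) = -4/3.
h(-1) = -2, h(-4/3) = -2/3. x_3 = (-4/3) - (-2/3)·((-4/3) - (-1))/((-2/3) - (-2)) = -3/2.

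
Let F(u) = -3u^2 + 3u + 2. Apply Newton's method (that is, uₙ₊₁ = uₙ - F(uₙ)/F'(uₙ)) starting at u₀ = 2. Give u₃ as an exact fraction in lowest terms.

81994/56259

F'(u) = -6u + 3.
F(2) = -4, F'(2) = -9, so u₁ = 2 - (-4)/(-9) = 14/9.
F(14/9) = -16/27, F'(14/9) = -19/3, so u₂ = (14/9) - (-16/27)/(-19/3) = 250/171.
F(250/171) = -256/9747, F'(250/171) = -329/57, so u₃ = (250/171) - (-256/9747)/(-329/57) = 81994/56259.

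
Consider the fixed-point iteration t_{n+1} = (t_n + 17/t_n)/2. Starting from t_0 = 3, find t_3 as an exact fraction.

25889/6279

t_1 = (3 + 17/3)/2 = 13/3.
t_2 = (13/3 + 17/(13/3))/2 = 161/39.
t_3 = (161/39 + 17/(161/39))/2 = 25889/6279.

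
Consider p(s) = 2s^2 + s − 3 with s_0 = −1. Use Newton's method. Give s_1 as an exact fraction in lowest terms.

−5/3

p'(s) = 4s + 1.
p(−1) = −2, p'(−1) = −3, so s_1 = (−1) − (−2)/(−3) = −5/3.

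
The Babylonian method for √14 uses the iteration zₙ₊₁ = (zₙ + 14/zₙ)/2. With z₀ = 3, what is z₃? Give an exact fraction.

2133553/570216

z₁ = (3 + 14/3)/2 = 23/6.
z₂ = (23/6 + 14/(23/6))/2 = 1033/276.
z₃ = (1033/276 + 14/(1033/276))/2 = 2133553/570216.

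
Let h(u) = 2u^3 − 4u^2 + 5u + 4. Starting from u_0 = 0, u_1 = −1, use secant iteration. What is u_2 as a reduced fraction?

−4/11

h(0) = 4, h(−1) = −7. u_2 = (−1) − (−7)·((−1) − 0)/((−7) − 4) = −4/11.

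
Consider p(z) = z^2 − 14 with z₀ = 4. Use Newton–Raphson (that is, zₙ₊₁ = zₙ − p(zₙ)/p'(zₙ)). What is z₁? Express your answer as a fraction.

15/4

p'(z) = 2z.
p(4) = 2, p'(4) = 8, so z₁ = 4 − 2/8 = 15/4.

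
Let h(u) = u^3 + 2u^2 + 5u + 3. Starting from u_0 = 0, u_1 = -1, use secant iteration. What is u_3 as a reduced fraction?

h(0) = 3, h(-1) = -1. u_2 = (-1) - (-1)·((-1) - 0)/((-1) - 3) = -3/4.
h(-1) = -1, h(-3/4) = -3/64. u_3 = (-3/4) - (-3/64)·((-3/4) - (-1))/((-3/64) - (-1)) = -45/61.

-45/61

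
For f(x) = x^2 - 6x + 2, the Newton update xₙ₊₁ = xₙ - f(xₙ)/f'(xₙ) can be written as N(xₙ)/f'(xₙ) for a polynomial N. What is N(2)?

f'(x) = 2x - 6.
N(x) = x·f'(x) - f(x) = x·(2x - 6) - (x^2 - 6x + 2) = x^2 - 2.
N(2) = 2.

2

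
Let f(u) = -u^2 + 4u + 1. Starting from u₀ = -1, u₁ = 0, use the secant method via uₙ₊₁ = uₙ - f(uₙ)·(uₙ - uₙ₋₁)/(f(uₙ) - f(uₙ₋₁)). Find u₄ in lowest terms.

f(-1) = -4, f(0) = 1. u₂ = 0 - 1·(0 - (-1))/(1 - (-4)) = -1/5.
f(0) = 1, f(-1/5) = 4/25. u₃ = (-1/5) - (4/25)·((-1/5) - 0)/((4/25) - 1) = -5/21.
f(-1/5) = 4/25, f(-5/21) = -4/441. u₄ = (-5/21) - (-4/441)·((-5/21) - (-1/5))/((-4/441) - (4/25)) = -55/233.

-55/233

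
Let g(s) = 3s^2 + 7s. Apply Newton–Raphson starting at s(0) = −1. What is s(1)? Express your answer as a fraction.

g'(s) = 6s + 7.
g(−1) = −4, g'(−1) = 1, so s(1) = (−1) − (−4)/1 = 3.

3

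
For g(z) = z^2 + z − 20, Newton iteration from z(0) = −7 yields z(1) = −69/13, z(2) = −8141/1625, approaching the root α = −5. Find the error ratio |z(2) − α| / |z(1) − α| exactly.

4/125

z(1) − α = −69/13 − (−5) = −69/13 + 5 = −4/13, so |z(1) − α| = 4/13.
z(2) − α = −8141/1625 − (−5) = −8141/1625 + 5 = −16/1625, so |z(2) − α| = 16/1625.
Ratio = (16/1625) / (4/13) = 4/125.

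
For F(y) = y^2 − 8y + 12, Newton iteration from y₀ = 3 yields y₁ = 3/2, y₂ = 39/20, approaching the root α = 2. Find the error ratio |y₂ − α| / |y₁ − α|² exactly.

1/5

y₁ − α = 3/2 − 2 = −1/2, so |y₁ − α| = 1/2.
y₂ − α = 39/20 − 2 = −1/20, so |y₂ − α| = 1/20.
|y₁ − α|² = 1/4.
Ratio = (1/20) / (1/4) = 1/5.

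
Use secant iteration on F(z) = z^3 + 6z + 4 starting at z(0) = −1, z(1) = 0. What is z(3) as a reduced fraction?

F(−1) = −3, F(0) = 4. z(2) = 0 − 4·(0 − (−1))/(4 − (−3)) = −4/7.
F(0) = 4, F(−4/7) = 132/343. z(3) = (−4/7) − (132/343)·((−4/7) − 0)/((132/343) − 4) = −98/155.

−98/155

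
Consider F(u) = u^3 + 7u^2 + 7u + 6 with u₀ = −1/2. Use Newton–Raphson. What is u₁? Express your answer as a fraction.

F'(u) = 3u^2 + 14u + 7.
F(−1/2) = 33/8, F'(−1/2) = 3/4, so u₁ = (−1/2) − (33/8)/(3/4) = −6.

−6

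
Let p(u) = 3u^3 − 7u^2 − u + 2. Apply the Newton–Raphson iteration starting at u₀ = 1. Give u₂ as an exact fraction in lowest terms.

p'(u) = 9u^2 − 14u − 1.
p(1) = −3, p'(1) = −6, so u₁ = 1 − (−3)/(−6) = 1/2.
p(1/2) = 1/8, p'(1/2) = −23/4, so u₂ = (1/2) − (1/8)/(−23/4) = 12/23.

12/23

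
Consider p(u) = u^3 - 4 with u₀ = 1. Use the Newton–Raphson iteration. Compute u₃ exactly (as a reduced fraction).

358/225

p'(u) = 3u^2.
p(1) = -3, p'(1) = 3, so u₁ = 1 - (-3)/3 = 2.
p(2) = 4, p'(2) = 12, so u₂ = 2 - 4/12 = 5/3.
p(5/3) = 17/27, p'(5/3) = 25/3, so u₃ = (5/3) - (17/27)/(25/3) = 358/225.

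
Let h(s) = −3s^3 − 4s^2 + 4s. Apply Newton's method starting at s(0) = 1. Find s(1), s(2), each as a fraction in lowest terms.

h'(s) = −9s^2 − 8s + 4.
h(1) = −3, h'(1) = −13, so s(1) = 1 − (−3)/(−13) = 10/13.
h(10/13) = −1440/2197, h'(10/13) = −1264/169, so s(2) = (10/13) − (−1440/2197)/(−1264/169) = 700/1027.

s(1) = 10/13, s(2) = 700/1027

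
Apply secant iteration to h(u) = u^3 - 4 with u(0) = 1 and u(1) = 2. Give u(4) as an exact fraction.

h(1) = -3, h(2) = 4. u(2) = 2 - 4·(2 - 1)/(4 - (-3)) = 10/7.
h(2) = 4, h(10/7) = -372/343. u(3) = (10/7) - (-372/343)·((10/7) - 2)/((-372/343) - 4) = 169/109.
h(10/7) = -372/343, h(169/109) = -353307/1295029. u(4) = (169/109) - (-353307/1295029)·((169/109) - (10/7))/((-353307/1295029) - (-372/343)) = 2056682/1292353.

2056682/1292353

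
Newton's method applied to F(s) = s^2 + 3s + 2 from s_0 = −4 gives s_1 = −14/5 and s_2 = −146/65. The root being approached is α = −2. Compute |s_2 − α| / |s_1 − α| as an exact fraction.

s_1 − α = −14/5 − (−2) = −14/5 + 2 = −4/5, so |s_1 − α| = 4/5.
s_2 − α = −146/65 − (−2) = −146/65 + 2 = −16/65, so |s_2 − α| = 16/65.
Ratio = (16/65) / (4/5) = 4/13.

4/13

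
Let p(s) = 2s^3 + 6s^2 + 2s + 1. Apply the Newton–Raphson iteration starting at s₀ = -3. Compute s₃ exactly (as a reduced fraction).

p'(s) = 6s^2 + 12s + 2.
p(-3) = -5, p'(-3) = 20, so s₁ = (-3) - (-5)/20 = -11/4.
p(-11/4) = -23/32, p'(-11/4) = 115/8, so s₂ = (-11/4) - (-23/32)/(115/8) = -27/10.
p(-27/10) = -13/500, p'(-27/10) = 667/50, so s₃ = (-27/10) - (-13/500)/(667/50) = -8998/3335.

-8998/3335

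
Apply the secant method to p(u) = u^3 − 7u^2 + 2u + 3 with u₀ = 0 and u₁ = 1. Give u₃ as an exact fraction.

p(0) = 3, p(1) = −1. u₂ = 1 − (−1)·(1 − 0)/((−1) − 3) = 3/4.
p(1) = −1, p(3/4) = 63/64. u₃ = (3/4) − (63/64)·((3/4) − 1)/((63/64) − (−1)) = 111/127.

111/127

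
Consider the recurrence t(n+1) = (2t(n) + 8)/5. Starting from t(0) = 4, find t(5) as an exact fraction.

8376/3125

t(1) = (2·4 + 8)/5 = 16/5.
t(2) = (2·(16/5) + 8)/5 = 72/25.
t(3) = (2·(72/25) + 8)/5 = 344/125.
t(4) = (2·(344/125) + 8)/5 = 1688/625.
t(5) = (2·(1688/625) + 8)/5 = 8376/3125.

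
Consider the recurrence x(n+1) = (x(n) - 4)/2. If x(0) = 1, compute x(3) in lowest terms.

-27/8

x(1) = (1 - 4)/2 = -3/2.
x(2) = ((-3/2) - 4)/2 = -11/4.
x(3) = ((-11/4) - 4)/2 = -27/8.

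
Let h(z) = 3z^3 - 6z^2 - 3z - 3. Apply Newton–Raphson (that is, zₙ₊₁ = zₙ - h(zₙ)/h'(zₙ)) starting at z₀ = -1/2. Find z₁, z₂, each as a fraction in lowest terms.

h'(z) = 9z^2 - 12z - 3.
h(-1/2) = -27/8, h'(-1/2) = 21/4, so z₁ = (-1/2) - (-27/8)/(21/4) = 1/7.
h(1/7) = -1215/343, h'(1/7) = -222/49, so z₂ = (1/7) - (-1215/343)/(-222/49) = -331/518.

z₁ = 1/7, z₂ = -331/518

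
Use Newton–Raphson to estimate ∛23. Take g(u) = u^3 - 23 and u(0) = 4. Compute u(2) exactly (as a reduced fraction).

4714759/1641672

g'(u) = 3u^2.
g(4) = 41, g'(4) = 48, so u(1) = 4 - 41/48 = 151/48.
g(151/48) = 899335/110592, g'(151/48) = 22801/768, so u(2) = (151/48) - (899335/110592)/(22801/768) = 4714759/1641672.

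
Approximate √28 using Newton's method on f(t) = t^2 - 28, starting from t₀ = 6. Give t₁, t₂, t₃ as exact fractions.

t₁ = 16/3, t₂ = 127/24, t₃ = 32257/6096

f'(t) = 2t.
f(6) = 8, f'(6) = 12, so t₁ = 6 - 8/12 = 16/3.
f(16/3) = 4/9, f'(16/3) = 32/3, so t₂ = (16/3) - (4/9)/(32/3) = 127/24.
f(127/24) = 1/576, f'(127/24) = 127/12, so t₃ = (127/24) - (1/576)/(127/12) = 32257/6096.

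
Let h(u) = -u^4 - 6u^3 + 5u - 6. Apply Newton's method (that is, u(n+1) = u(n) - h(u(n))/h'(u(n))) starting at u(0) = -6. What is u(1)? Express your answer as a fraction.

h'(u) = -4u^3 - 18u^2 + 5.
h(-6) = -36, h'(-6) = 221, so u(1) = (-6) - (-36)/221 = -1290/221.

-1290/221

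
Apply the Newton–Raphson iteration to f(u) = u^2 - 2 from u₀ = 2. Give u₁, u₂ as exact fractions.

f'(u) = 2u.
f(2) = 2, f'(2) = 4, so u₁ = 2 - 2/4 = 3/2.
f(3/2) = 1/4, f'(3/2) = 3, so u₂ = (3/2) - (1/4)/3 = 17/12.

u₁ = 3/2, u₂ = 17/12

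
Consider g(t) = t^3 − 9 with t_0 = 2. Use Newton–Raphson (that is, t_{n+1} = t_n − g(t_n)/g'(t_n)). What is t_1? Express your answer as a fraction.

25/12

g'(t) = 3t^2.
g(2) = −1, g'(2) = 12, so t_1 = 2 − (−1)/12 = 25/12.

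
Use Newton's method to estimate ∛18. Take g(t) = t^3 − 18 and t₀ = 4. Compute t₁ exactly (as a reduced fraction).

g'(t) = 3t^2.
g(4) = 46, g'(4) = 48, so t₁ = 4 − 46/48 = 73/24.

73/24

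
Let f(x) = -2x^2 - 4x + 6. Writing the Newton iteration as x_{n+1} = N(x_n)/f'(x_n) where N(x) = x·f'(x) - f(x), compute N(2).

-14

f'(x) = -4x - 4.
N(x) = x·f'(x) - f(x) = x·(-4x - 4) - (-2x^2 - 4x + 6) = -2x^2 - 6.
N(2) = -14.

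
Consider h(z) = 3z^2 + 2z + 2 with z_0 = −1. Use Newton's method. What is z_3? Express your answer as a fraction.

h'(z) = 6z + 2.
h(−1) = 3, h'(−1) = −4, so z_1 = (−1) − 3/(−4) = −1/4.
h(−1/4) = 27/16, h'(−1/4) = 1/2, so z_2 = (−1/4) − (27/16)/(1/2) = −29/8.
h(−29/8) = 2187/64, h'(−29/8) = −79/4, so z_3 = (−29/8) − (2187/64)/(−79/4) = −2395/1264.

−2395/1264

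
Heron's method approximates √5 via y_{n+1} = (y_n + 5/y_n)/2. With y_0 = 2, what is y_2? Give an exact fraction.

y_1 = (2 + 5/2)/2 = 9/4.
y_2 = (9/4 + 5/(9/4))/2 = 161/72.

161/72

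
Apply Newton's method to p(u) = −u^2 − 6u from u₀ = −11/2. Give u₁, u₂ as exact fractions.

p'(u) = −2u − 6.
p(−11/2) = 11/4, p'(−11/2) = 5, so u₁ = (−11/2) − (11/4)/5 = −121/20.
p(−121/20) = −121/400, p'(−121/20) = 61/10, so u₂ = (−121/20) − (−121/400)/(61/10) = −14641/2440.

u₁ = −121/20, u₂ = −14641/2440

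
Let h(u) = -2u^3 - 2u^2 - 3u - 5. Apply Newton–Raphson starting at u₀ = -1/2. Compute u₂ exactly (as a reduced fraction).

h'(u) = -6u^2 - 4u - 3.
h(-1/2) = -15/4, h'(-1/2) = -5/2, so u₁ = (-1/2) - (-15/4)/(-5/2) = -2.
h(-2) = 9, h'(-2) = -19, so u₂ = (-2) - 9/(-19) = -29/19.

-29/19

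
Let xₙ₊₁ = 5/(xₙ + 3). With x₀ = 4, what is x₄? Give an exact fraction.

x₁ = 5/(4 + 3) = 5/7.
x₂ = 5/(5/7 + 3) = 35/26.
x₃ = 5/(35/26 + 3) = 130/113.
x₄ = 5/(130/113 + 3) = 565/469.

565/469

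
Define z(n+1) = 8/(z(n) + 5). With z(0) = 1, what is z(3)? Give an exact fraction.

z(1) = 8/(1 + 5) = 4/3.
z(2) = 8/(4/3 + 5) = 24/19.
z(3) = 8/(24/19 + 5) = 152/119.

152/119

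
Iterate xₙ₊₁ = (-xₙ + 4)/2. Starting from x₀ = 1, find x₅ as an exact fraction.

43/32

x₁ = (-1 + 4)/2 = 3/2.
x₂ = (-(3/2) + 4)/2 = 5/4.
x₃ = (-(5/4) + 4)/2 = 11/8.
x₄ = (-(11/8) + 4)/2 = 21/16.
x₅ = (-(21/16) + 4)/2 = 43/32.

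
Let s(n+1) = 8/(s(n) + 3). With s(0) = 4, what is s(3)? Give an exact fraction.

s(1) = 8/(4 + 3) = 8/7.
s(2) = 8/(8/7 + 3) = 56/29.
s(3) = 8/(56/29 + 3) = 232/143.

232/143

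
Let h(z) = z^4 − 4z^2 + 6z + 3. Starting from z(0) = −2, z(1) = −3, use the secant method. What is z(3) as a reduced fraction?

−39748/16911

h(−2) = −9, h(−3) = 30. z(2) = (−3) − 30·((−3) − (−2))/(30 − (−9)) = −29/13.
h(−3) = 30, h(−29/13) = −157830/28561. z(3) = (−29/13) − (−157830/28561)·((−29/13) − (−3))/((−157830/28561) − 30) = −39748/16911.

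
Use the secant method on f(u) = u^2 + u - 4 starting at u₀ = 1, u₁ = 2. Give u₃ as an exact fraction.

14/9

f(1) = -2, f(2) = 2. u₂ = 2 - 2·(2 - 1)/(2 - (-2)) = 3/2.
f(2) = 2, f(3/2) = -1/4. u₃ = (3/2) - (-1/4)·((3/2) - 2)/((-1/4) - 2) = 14/9.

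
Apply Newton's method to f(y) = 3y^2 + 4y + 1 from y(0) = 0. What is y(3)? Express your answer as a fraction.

f'(y) = 6y + 4.
f(0) = 1, f'(0) = 4, so y(1) = 0 − 1/4 = −1/4.
f(−1/4) = 3/16, f'(−1/4) = 5/2, so y(2) = (−1/4) − (3/16)/(5/2) = −13/40.
f(−13/40) = 27/1600, f'(−13/40) = 41/20, so y(3) = (−13/40) − (27/1600)/(41/20) = −1093/3280.

−1093/3280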